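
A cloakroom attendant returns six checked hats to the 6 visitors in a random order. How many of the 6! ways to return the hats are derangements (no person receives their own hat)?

265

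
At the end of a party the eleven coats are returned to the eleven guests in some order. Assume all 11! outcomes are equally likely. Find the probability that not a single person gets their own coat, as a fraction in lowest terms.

1468457/3991680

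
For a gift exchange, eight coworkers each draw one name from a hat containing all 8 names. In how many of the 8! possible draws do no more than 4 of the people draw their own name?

40179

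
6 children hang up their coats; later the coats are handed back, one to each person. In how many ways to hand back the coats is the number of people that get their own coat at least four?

Sum C(6,i)·!(6-i) for i = 4..6:
  i=4: C(6,4)·!2 = 15·1 = 15
  i=5: C(6,5)·!1 = 6·0 = 0
  i=6: C(6,6)·!0 = 1·1 = 1
Total = 16.

16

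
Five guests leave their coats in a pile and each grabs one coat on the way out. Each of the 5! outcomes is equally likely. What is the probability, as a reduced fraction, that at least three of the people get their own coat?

Favorable outcomes: Σ_{i≥3} C(5,i)·!(5-i) = 10·1 + 5·0 + 1·1 = 11.
Total outcomes: 5! = 120.
Probability = 11/120 = 11/120.

11/120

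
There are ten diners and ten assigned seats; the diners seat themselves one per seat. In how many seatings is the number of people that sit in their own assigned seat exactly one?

Pick the single fixed position: C(10,1) = 10 ways.
The other 9 form a derangement: !9 = 133496.
Total: 10 × 133496 = 1334960.

1334960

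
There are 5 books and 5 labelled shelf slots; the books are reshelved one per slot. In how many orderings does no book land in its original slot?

Recurrence: !5 = 5·!4 + (-1)^5.
!5 = 5·9 - 1 = 44

44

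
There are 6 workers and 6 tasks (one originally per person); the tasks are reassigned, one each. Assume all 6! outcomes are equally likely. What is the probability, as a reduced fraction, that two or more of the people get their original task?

Favorable outcomes: Σ_{i≥2} C(6,i)·!(6-i) = 15·9 + 20·2 + 15·1 + 6·0 + 1·1 = 191.
Total outcomes: 6! = 720.
Probability = 191/720 = 191/720.

191/720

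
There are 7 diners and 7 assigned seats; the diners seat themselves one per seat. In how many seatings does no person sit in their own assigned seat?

Use !n = n·!(n-1) + (-1)^n.
!7 = 7·265 - 1 = 1854

1854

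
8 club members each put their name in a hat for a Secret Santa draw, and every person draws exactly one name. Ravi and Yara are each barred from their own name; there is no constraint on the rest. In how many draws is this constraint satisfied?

30960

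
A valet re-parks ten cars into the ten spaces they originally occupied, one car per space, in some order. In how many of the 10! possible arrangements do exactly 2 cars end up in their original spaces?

667485

Pick the 2 fixed positions: C(10,2) = 45 ways.
The other 8 form a derangement: !8 = 14833.
Total: 45 × 14833 = 667485.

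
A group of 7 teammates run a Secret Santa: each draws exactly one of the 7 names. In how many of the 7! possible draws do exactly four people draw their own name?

Choose which 4 of the 7 are fixed: C(7,4) = 35.
The remaining 3 must be deranged: !3 = 2.
Total: 35 × 2 = 70.

70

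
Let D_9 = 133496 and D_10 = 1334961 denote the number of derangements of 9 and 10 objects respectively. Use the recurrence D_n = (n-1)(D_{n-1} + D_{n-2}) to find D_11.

D_11 = (11-1)·(D_10 + D_9) = 10·(1334961 + 133496) = 10·1468457 = 14684570.

14684570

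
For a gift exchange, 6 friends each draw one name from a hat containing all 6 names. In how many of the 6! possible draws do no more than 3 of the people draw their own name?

Sum C(6,i)·!(6-i) for i = 0..3:
  i=0: C(6,0)·!6 = 1·265 = 265
  i=1: C(6,1)·!5 = 6·44 = 264
  i=2: C(6,2)·!4 = 15·9 = 135
  i=3: C(6,3)·!3 = 20·2 = 40
Total = 704.

704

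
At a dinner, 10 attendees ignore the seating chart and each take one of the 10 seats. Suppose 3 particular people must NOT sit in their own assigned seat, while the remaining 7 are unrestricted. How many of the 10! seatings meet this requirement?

2656080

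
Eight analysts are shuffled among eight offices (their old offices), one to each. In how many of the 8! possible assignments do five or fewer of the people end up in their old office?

40291

Sum C(8,i)·!(8-i) for i = 0..5:
  i=0: C(8,0)·!8 = 1·14833 = 14833
  i=1: C(8,1)·!7 = 8·1854 = 14832
  i=2: C(8,2)·!6 = 28·265 = 7420
  i=3: C(8,3)·!5 = 56·44 = 2464
  i=4: C(8,4)·!4 = 70·9 = 630
  i=5: C(8,5)·!3 = 56·2 = 112
Total = 40291.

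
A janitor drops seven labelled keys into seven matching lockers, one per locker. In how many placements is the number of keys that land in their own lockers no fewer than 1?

3186

# with exactly i fixed is C(7,i)·!(7-i); sum over i=1..7:
  i=1: C(7,1)·!6 = 7·265 = 1855
  i=2: C(7,2)·!5 = 21·44 = 924
  i=3: C(7,3)·!4 = 35·9 = 315
  i=4: C(7,4)·!3 = 35·2 = 70
  i=5: C(7,5)·!2 = 21·1 = 21
  i=6: C(7,6)·!1 = 7·0 = 0
  i=7: C(7,7)·!0 = 1·1 = 1
Total = 3186.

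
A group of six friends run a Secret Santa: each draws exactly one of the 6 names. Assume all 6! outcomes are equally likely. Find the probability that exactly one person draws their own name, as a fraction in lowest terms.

11/30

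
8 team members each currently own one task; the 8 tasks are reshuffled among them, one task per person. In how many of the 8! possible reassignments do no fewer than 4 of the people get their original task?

771

# with exactly i fixed is C(8,i)·!(8-i); sum over i=4..8:
  i=4: C(8,4)·!4 = 70·9 = 630
  i=5: C(8,5)·!3 = 56·2 = 112
  i=6: C(8,6)·!2 = 28·1 = 28
  i=7: C(8,7)·!1 = 8·0 = 0
  i=8: C(8,8)·!0 = 1·1 = 1
Total = 771.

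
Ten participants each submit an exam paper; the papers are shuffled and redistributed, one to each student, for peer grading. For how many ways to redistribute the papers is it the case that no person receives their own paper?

1334961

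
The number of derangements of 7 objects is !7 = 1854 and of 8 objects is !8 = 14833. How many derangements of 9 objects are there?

!9 = (9-1)·(!8 + !7) = 8·(14833 + 1854) = 8·16687 = 133496.

133496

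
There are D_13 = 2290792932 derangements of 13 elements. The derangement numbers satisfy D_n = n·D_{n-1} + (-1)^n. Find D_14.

32071101049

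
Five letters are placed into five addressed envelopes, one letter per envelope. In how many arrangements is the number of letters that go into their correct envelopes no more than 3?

119

Sum C(5,i)·!(5-i) for i = 0..3:
  i=0: C(5,0)·!5 = 1·44 = 44
  i=1: C(5,1)·!4 = 5·9 = 45
  i=2: C(5,2)·!3 = 10·2 = 20
  i=3: C(5,3)·!2 = 10·1 = 10
Total = 119.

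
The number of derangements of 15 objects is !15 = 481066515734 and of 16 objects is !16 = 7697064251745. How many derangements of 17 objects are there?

130850092279664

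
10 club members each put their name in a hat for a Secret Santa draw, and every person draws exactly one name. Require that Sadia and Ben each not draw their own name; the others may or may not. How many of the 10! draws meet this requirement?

Inclusion-exclusion on the 2 forbidden self-matches:
Σ_{j=0}^{2} (-1)^j C(2,j)(10-j)!
= C(2,0)·10! - C(2,1)·9! + C(2,2)·8!
= 3628800 - 725760 + 40320
= 2943360

2943360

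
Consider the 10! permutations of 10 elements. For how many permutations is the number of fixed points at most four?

3615536

# with exactly i fixed is C(10,i)·!(10-i); sum over i=0..4:
  i=0: C(10,0)·!10 = 1·1334961 = 1334961
  i=1: C(10,1)·!9 = 10·133496 = 1334960
  i=2: C(10,2)·!8 = 45·14833 = 667485
  i=3: C(10,3)·!7 = 120·1854 = 222480
  i=4: C(10,4)·!6 = 210·265 = 55650
Total = 3615536.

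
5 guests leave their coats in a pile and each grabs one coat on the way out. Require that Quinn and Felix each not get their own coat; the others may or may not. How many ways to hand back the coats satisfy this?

78

Inclusion-exclusion on the 2 forbidden self-matches:
Σ_{j=0}^{2} (-1)^j C(2,j)(5-j)!
= C(2,0)·5! - C(2,1)·4! + C(2,2)·3!
= 120 - 48 + 6
= 78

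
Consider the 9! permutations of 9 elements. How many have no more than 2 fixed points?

333737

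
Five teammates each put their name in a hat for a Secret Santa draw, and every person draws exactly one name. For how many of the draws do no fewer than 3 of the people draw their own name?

11

# with exactly i fixed is C(5,i)·!(5-i); sum over i=3..5:
  i=3: C(5,3)·!2 = 10·1 = 10
  i=4: C(5,4)·!1 = 5·0 = 0
  i=5: C(5,5)·!0 = 1·1 = 1
Total = 11.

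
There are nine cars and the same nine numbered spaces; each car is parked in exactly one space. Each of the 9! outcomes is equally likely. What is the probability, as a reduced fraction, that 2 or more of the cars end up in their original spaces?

95887/362880

Favorable outcomes: Σ_{i≥2} C(9,i)·!(9-i) = 36·1854 + 84·265 + 126·44 + 126·9 + 84·2 + 36·1 + 9·0 + 1·1 = 95887.
Total outcomes: 9! = 362880.
Probability = 95887/362880 = 95887/362880.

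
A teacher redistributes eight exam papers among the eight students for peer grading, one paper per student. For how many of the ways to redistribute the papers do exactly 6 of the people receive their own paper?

Pick the 6 fixed positions: C(8,6) = 28 ways.
The other 2 form a derangement: !2 = 1.
Total: 28 × 1 = 28.

28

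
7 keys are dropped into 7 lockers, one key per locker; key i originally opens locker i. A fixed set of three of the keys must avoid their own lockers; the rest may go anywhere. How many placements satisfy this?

3216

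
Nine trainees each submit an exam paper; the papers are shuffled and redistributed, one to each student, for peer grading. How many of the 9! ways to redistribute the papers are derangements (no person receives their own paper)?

133496

The subfactorial !9 = [9!/e] (nearest integer).
9! = 362880, and 362880/e ≈ 133496.09, so !9 = 133496.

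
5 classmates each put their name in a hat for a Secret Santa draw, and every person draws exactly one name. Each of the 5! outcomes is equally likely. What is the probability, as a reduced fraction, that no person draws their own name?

Favorable outcomes: !5 = 44.
Total outcomes: 5! = 120.
Probability = 44/120 = 11/30.

11/30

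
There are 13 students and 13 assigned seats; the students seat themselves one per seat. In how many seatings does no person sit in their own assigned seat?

!13 = 13! · Σ_{k=0}^{13} (-1)^k/k!
= 13! - 13!/1! + 13!/2! - 13!/3! + 13!/4! - 13!/5! + 13!/6! - 13!/7! + 13!/8! - 13!/9! + 13!/10! - 13!/11! + 13!/12! - 13!/13!
= 6227020800 - 6227020800 + 3113510400 - 1037836800 + 259459200 - 51891840 + 8648640 - 1235520 + 154440 - 17160 + 1716 - 156 + 13 - 1
= 2290792932

2290792932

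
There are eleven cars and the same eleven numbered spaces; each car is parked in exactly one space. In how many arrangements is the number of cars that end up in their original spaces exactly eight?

Choose which 8 of the 11 are fixed: C(11,8) = 165.
The other 3 form a derangement: !3 = 2.
Total: 165 × 2 = 330.

330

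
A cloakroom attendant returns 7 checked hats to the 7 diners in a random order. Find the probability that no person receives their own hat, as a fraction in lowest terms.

Favorable outcomes: !7 = 1854.
Total outcomes: 7! = 5040.
Probability = 1854/5040 = 103/280.

103/280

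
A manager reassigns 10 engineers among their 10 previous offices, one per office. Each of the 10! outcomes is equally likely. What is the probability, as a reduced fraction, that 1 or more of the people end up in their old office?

Favorable outcomes: Σ_{i≥1} C(10,i)·!(10-i) = 10·133496 + 45·14833 + 120·1854 + 210·265 + 252·44 + 210·9 + 120·2 + 45·1 + 10·0 + 1·1 = 2293839.
Total outcomes: 10! = 3628800.
Probability = 2293839/3628800 = 28319/44800.

28319/44800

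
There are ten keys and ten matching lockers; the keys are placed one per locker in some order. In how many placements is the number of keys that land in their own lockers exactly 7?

Pick the 7 fixed positions: C(10,7) = 120 ways.
The other 3 form a derangement: !3 = 2.
Total: 120 × 2 = 240.

240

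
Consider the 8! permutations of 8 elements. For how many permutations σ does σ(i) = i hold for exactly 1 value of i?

14832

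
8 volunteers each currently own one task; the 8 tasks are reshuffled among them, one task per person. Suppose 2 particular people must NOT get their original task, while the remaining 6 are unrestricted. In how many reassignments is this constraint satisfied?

Inclusion-exclusion on the 2 forbidden self-matches:
Σ_{j=0}^{2} (-1)^j C(2,j)(8-j)!
= C(2,0)·8! - C(2,1)·7! + C(2,2)·6!
= 40320 - 10080 + 720
= 30960

30960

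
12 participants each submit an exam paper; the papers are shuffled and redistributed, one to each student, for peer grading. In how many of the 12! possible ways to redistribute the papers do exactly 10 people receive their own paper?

Choose which 10 of the 12 are fixed: C(12,10) = 66.
The remaining 2 must be deranged: !2 = 1.
Total: 66 × 1 = 66.

66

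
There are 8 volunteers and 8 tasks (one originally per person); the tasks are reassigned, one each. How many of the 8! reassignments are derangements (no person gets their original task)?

14833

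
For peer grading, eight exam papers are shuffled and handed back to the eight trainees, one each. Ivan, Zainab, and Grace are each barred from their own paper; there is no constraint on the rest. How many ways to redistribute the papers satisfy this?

Let A_j be the event that the j-th constrained one is fixed. By inclusion-exclusion over the 3 events:
Σ_{j=0}^{3} (-1)^j C(3,j)(8-j)!
= C(3,0)·8! - C(3,1)·7! + C(3,2)·6! - C(3,3)·5!
= 40320 - 15120 + 2160 - 120
= 27240

27240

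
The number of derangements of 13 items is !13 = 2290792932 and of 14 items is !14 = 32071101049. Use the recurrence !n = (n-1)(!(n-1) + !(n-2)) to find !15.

!15 = (15-1)·(!14 + !13) = 14·(32071101049 + 2290792932) = 14·34361893981 = 481066515734.

481066515734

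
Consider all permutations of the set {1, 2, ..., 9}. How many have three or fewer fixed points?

# with exactly i fixed is C(9,i)·!(9-i); sum over i=0..3:
  i=0: C(9,0)·!9 = 1·133496 = 133496
  i=1: C(9,1)·!8 = 9·14833 = 133497
  i=2: C(9,2)·!7 = 36·1854 = 66744
  i=3: C(9,3)·!6 = 84·265 = 22260
Total = 355997.

355997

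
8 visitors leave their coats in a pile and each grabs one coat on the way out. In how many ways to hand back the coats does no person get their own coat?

14833

!8 is the nearest integer to 8!/e.
8! = 40320, and 40320/e ≈ 14832.90, so !8 = 14833.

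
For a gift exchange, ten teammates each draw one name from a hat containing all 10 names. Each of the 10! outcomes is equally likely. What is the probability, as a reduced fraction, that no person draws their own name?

16481/44800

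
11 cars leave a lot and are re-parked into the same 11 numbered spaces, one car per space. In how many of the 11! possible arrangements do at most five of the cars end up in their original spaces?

# with exactly i fixed is C(11,i)·!(11-i); sum over i=0..5:
  i=0: C(11,0)·!11 = 1·14684570 = 14684570
  i=1: C(11,1)·!10 = 11·1334961 = 14684571
  i=2: C(11,2)·!9 = 55·133496 = 7342280
  i=3: C(11,3)·!8 = 165·14833 = 2447445
  i=4: C(11,4)·!7 = 330·1854 = 611820
  i=5: C(11,5)·!6 = 462·265 = 122430
Total = 39893116.

39893116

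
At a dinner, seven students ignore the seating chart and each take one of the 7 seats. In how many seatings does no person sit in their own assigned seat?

1854

The number of derangements of 7 is !7 = Σ_{k=0}^{7} (-1)^k·7!/k!
= 7! - 7!/1! + 7!/2! - 7!/3! + 7!/4! - 7!/5! + 7!/6! - 7!/7!
= 5040 - 5040 + 2520 - 840 + 210 - 42 + 7 - 1
= 1854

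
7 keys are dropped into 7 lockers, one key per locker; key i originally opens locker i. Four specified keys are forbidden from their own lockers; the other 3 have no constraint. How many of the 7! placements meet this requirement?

2790

Let A_j be the event that the j-th constrained one is fixed. By inclusion-exclusion over the 4 events:
Σ_{j=0}^{4} (-1)^j C(4,j)(7-j)!
= C(4,0)·7! - C(4,1)·6! + C(4,2)·5! - C(4,3)·4! + C(4,4)·3!
= 5040 - 2880 + 720 - 96 + 6
= 2790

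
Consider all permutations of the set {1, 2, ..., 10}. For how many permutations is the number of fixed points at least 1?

2293839

# with exactly i fixed is C(10,i)·!(10-i); sum over i=1..10:
  i=1: C(10,1)·!9 = 10·133496 = 1334960
  i=2: C(10,2)·!8 = 45·14833 = 667485
  i=3: C(10,3)·!7 = 120·1854 = 222480
  i=4: C(10,4)·!6 = 210·265 = 55650
  i=5: C(10,5)·!5 = 252·44 = 11088
  i=6: C(10,6)·!4 = 210·9 = 1890
  i=7: C(10,7)·!3 = 120·2 = 240
  i=8: C(10,8)·!2 = 45·1 = 45
  i=9: C(10,9)·!1 = 10·0 = 0
  i=10: C(10,10)·!0 = 1·1 = 1
Total = 2293839.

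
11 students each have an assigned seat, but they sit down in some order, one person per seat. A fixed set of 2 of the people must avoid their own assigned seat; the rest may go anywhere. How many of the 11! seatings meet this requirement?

33022080

Inclusion-exclusion on the 2 forbidden self-matches:
Σ_{j=0}^{2} (-1)^j C(2,j)(11-j)!
= C(2,0)·11! - C(2,1)·10! + C(2,2)·9!
= 39916800 - 7257600 + 362880
= 33022080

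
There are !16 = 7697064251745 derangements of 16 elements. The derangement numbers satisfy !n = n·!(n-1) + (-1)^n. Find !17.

130850092279664

!17 = 17·7697064251745 - 1 = 130850092279664.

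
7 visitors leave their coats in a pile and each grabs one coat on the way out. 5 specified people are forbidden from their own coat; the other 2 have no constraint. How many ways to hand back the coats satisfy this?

2428

Inclusion-exclusion on the 5 forbidden self-matches:
Σ_{j=0}^{5} (-1)^j C(5,j)(7-j)!
= C(5,0)·7! - C(5,1)·6! + C(5,2)·5! - C(5,3)·4! + C(5,4)·3! - C(5,5)·2!
= 5040 - 3600 + 1200 - 240 + 30 - 2
= 2428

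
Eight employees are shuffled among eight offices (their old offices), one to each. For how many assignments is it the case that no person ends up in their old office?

14833

The subfactorial !8 = [8!/e] (nearest integer).
8! = 40320, and 40320/e ≈ 14832.90, so !8 = 14833.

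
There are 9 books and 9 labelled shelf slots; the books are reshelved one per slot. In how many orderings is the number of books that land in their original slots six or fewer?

362843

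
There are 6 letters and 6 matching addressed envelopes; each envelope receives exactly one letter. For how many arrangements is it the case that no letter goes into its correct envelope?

265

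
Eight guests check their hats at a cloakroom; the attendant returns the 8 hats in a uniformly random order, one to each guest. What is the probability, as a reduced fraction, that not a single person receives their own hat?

2119/5760

Favorable outcomes: !8 = 14833.
Total outcomes: 8! = 40320.
Probability = 14833/40320 = 2119/5760.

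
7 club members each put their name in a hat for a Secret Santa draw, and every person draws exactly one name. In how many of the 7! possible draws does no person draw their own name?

Recurrence: !7 = 6·(!6 + !5).
!7 = 6·(265 + 44) = 6·309 = 1854

1854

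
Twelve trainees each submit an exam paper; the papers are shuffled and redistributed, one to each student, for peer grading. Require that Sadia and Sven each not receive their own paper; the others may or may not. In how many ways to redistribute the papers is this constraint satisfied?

Let A_j be the event that the j-th constrained one is fixed. By inclusion-exclusion over the 2 events:
Σ_{j=0}^{2} (-1)^j C(2,j)(12-j)!
= C(2,0)·12! - C(2,1)·11! + C(2,2)·10!
= 479001600 - 79833600 + 3628800
= 402796800

402796800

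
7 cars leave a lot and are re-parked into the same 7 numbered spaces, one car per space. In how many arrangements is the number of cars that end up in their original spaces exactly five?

21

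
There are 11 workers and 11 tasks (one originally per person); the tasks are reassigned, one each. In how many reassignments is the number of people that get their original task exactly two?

Choose which 2 of the 11 are fixed: C(11,2) = 55.
The remaining 9 must be deranged: !9 = 133496.
Total: 55 × 133496 = 7342280.

7342280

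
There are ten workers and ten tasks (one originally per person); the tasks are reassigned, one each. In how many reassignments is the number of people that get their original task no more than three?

3559886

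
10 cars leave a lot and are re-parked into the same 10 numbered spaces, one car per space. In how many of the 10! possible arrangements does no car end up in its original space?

The number of derangements of 10 is !10 = Σ_{k=0}^{10} (-1)^k·10!/k!
= 10! - 10!/1! + 10!/2! - 10!/3! + 10!/4! - 10!/5! + 10!/6! - 10!/7! + 10!/8! - 10!/9! + 10!/10!
= 3628800 - 3628800 + 1814400 - 604800 + 151200 - 30240 + 5040 - 720 + 90 - 10 + 1
= 1334961

1334961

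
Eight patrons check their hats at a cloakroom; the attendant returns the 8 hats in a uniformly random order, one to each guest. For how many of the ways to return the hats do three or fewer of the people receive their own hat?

39549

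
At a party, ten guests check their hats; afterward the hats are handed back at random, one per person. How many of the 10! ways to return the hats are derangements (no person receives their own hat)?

!10 is the nearest integer to 10!/e.
10! = 3628800, and 3628800/e ≈ 1334960.92, so !10 = 1334961.

1334961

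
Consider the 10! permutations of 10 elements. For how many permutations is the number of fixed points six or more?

2176

Sum C(10,i)·!(10-i) for i = 6..10:
  i=6: C(10,6)·!4 = 210·9 = 1890
  i=7: C(10,7)·!3 = 120·2 = 240
  i=8: C(10,8)·!2 = 45·1 = 45
  i=9: C(10,9)·!1 = 10·0 = 0
  i=10: C(10,10)·!0 = 1·1 = 1
Total = 2176.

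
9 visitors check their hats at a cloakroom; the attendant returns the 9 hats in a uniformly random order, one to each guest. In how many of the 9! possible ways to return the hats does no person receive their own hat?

Recurrence: !9 = 9·!8 + (-1)^9.
!9 = 9·14833 - 1 = 133496

133496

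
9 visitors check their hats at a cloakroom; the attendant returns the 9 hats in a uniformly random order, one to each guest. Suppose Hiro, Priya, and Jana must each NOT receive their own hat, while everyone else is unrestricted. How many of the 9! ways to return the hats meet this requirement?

Inclusion-exclusion on the 3 forbidden self-matches:
Σ_{j=0}^{3} (-1)^j C(3,j)(9-j)!
= C(3,0)·9! - C(3,1)·8! + C(3,2)·7! - C(3,3)·6!
= 362880 - 120960 + 15120 - 720
= 256320

256320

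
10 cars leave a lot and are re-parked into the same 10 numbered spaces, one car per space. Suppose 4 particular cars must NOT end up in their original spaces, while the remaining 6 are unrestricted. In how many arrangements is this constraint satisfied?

Let A_j be the event that the j-th constrained one is fixed. By inclusion-exclusion over the 4 events:
Σ_{j=0}^{4} (-1)^j C(4,j)(10-j)!
= C(4,0)·10! - C(4,1)·9! + C(4,2)·8! - C(4,3)·7! + C(4,4)·6!
= 3628800 - 1451520 + 241920 - 20160 + 720
= 2399760

2399760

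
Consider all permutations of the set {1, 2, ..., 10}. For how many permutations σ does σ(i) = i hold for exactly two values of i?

667485

Choose which 2 of the 10 are fixed: C(10,2) = 45.
The remaining 8 must be deranged: !8 = 14833.
Total: 45 × 14833 = 667485.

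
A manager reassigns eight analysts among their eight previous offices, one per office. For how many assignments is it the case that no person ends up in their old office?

14833

!8 is the nearest integer to 8!/e.
8! = 40320, and 40320/e ≈ 14832.90, so !8 = 14833.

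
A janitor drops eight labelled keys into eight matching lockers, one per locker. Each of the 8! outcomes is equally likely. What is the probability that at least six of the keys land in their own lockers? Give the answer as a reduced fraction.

Favorable outcomes: Σ_{i≥6} C(8,i)·!(8-i) = 28·1 + 8·0 + 1·1 = 29.
Total outcomes: 8! = 40320.
Probability = 29/40320 = 29/40320.

29/40320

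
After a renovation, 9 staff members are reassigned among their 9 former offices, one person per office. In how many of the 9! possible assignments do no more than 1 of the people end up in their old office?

Sum C(9,i)·!(9-i) for i = 0..1:
  i=0: C(9,0)·!9 = 1·133496 = 133496
  i=1: C(9,1)·!8 = 9·14833 = 133497
Total = 266993.

266993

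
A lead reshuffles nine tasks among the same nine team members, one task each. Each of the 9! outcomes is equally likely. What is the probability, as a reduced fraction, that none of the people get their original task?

16687/45360

Favorable outcomes: !9 = 133496.
Total outcomes: 9! = 362880.
Probability = 133496/362880 = 16687/45360.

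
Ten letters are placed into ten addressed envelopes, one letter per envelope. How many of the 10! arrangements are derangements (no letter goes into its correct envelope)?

1334961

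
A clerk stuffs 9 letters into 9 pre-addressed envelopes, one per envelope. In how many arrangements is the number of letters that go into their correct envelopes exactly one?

133497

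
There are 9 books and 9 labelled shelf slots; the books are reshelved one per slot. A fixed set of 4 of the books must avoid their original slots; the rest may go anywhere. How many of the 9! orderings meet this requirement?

Let A_j be the event that the j-th constrained one is fixed. By inclusion-exclusion over the 4 events:
Σ_{j=0}^{4} (-1)^j C(4,j)(9-j)!
= C(4,0)·9! - C(4,1)·8! + C(4,2)·7! - C(4,3)·6! + C(4,4)·5!
= 362880 - 161280 + 30240 - 2880 + 120
= 229080

229080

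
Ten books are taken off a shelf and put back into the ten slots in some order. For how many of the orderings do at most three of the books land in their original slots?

# with exactly i fixed is C(10,i)·!(10-i); sum over i=0..3:
  i=0: C(10,0)·!10 = 1·1334961 = 1334961
  i=1: C(10,1)·!9 = 10·133496 = 1334960
  i=2: C(10,2)·!8 = 45·14833 = 667485
  i=3: C(10,3)·!7 = 120·1854 = 222480
Total = 3559886.

3559886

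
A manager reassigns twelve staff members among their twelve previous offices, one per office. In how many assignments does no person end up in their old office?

176214841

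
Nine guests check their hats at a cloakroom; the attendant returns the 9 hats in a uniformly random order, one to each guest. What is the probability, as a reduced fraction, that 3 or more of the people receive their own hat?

Favorable outcomes: Σ_{i≥3} C(9,i)·!(9-i) = 84·265 + 126·44 + 126·9 + 84·2 + 36·1 + 9·0 + 1·1 = 29143.
Total outcomes: 9! = 362880.
Probability = 29143/362880 = 29143/362880.

29143/362880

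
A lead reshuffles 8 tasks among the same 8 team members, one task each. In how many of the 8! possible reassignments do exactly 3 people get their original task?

2464

Pick the 3 fixed positions: C(8,3) = 56 ways.
The remaining 5 must be deranged: !5 = 44.
Total: 56 × 44 = 2464.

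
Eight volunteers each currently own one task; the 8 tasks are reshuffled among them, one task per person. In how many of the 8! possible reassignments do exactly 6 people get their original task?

28

Choose which 6 of the 8 are fixed: C(8,6) = 28.
The other 2 form a derangement: !2 = 1.
Total: 28 × 1 = 28.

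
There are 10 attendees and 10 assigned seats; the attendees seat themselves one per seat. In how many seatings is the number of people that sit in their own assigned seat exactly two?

667485

Choose which 2 of the 10 are fixed: C(10,2) = 45.
The remaining 8 must be deranged: !8 = 14833.
Total: 45 × 14833 = 667485.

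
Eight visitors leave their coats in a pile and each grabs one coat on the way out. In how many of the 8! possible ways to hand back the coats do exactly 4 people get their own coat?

Choose which 4 of the 8 are fixed: C(8,4) = 70.
The remaining 4 must be deranged: !4 = 9.
Total: 70 × 9 = 630.

630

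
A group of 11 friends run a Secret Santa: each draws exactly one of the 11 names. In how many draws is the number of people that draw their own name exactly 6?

20328

Choose which 6 of the 11 are fixed: C(11,6) = 462.
The remaining 5 must be deranged: !5 = 44.
Total: 462 × 44 = 20328.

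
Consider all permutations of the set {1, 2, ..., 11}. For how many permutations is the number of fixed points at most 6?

39913444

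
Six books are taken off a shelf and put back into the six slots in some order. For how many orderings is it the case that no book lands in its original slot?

!6 is the nearest integer to 6!/e.
6! = 720, and 720/e ≈ 264.87, so !6 = 265.

265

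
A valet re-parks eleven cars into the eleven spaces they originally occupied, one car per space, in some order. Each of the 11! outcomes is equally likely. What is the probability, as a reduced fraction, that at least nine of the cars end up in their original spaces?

1/712800

Favorable outcomes: Σ_{i≥9} C(11,i)·!(11-i) = 55·1 + 11·0 + 1·1 = 56.
Total outcomes: 11! = 39916800.
Probability = 56/39916800 = 1/712800.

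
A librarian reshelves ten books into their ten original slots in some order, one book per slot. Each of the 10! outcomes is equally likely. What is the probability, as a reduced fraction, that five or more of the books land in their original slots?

Favorable outcomes: Σ_{i≥5} C(10,i)·!(10-i) = 252·44 + 210·9 + 120·2 + 45·1 + 10·0 + 1·1 = 13264.
Total outcomes: 10! = 3628800.
Probability = 13264/3628800 = 829/226800.

829/226800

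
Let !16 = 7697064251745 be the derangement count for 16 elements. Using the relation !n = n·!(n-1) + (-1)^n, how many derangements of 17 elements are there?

130850092279664

!17 = 17·7697064251745 - 1 = 130850092279664.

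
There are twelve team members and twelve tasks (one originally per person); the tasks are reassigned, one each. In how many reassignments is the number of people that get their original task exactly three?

29369120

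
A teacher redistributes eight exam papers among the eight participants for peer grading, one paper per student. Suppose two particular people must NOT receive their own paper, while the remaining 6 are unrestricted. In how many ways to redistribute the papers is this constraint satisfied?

30960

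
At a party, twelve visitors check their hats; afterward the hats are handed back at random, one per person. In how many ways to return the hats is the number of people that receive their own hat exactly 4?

7342335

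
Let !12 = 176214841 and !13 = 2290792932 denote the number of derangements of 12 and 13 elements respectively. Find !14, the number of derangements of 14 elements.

!14 = (14-1)·(!13 + !12) = 13·(2290792932 + 176214841) = 13·2467007773 = 32071101049.

32071101049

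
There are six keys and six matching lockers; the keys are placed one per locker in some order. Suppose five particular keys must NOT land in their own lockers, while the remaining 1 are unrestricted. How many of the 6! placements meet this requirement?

309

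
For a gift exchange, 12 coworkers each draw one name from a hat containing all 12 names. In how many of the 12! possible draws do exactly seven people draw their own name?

34848

Choose which 7 of the 12 are fixed: C(12,7) = 792.
The other 5 form a derangement: !5 = 44.
Total: 792 × 44 = 34848.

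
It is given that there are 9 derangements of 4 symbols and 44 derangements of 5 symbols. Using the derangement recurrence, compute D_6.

D_6 = (6-1)·(D_5 + D_4) = 5·(44 + 9) = 5·53 = 265.

265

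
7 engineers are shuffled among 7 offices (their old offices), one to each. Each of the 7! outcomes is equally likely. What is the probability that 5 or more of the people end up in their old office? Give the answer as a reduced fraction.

Favorable outcomes: Σ_{i≥5} C(7,i)·!(7-i) = 21·1 + 7·0 + 1·1 = 22.
Total outcomes: 7! = 5040.
Probability = 22/5040 = 11/2520.

11/2520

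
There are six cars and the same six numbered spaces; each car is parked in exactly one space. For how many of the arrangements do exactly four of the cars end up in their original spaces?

Pick the 4 fixed positions: C(6,4) = 15 ways.
The remaining 2 must be deranged: !2 = 1.
Total: 15 × 1 = 15.

15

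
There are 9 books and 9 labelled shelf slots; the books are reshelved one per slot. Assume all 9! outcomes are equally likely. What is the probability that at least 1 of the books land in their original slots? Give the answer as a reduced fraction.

28673/45360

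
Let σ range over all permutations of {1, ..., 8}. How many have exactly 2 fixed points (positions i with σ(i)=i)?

7420

Pick the 2 fixed positions: C(8,2) = 28 ways.
The other 6 form a derangement: !6 = 265.
Total: 28 × 265 = 7420.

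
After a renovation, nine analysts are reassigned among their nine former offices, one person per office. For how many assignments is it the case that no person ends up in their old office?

By inclusion-exclusion, !9 = Σ (-1)^k · 9!/k! for k=0..9
= 9! - 9!/1! + 9!/2! - 9!/3! + 9!/4! - 9!/5! + 9!/6! - 9!/7! + 9!/8! - 9!/9!
= 362880 - 362880 + 181440 - 60480 + 15120 - 3024 + 504 - 72 + 9 - 1
= 133496

133496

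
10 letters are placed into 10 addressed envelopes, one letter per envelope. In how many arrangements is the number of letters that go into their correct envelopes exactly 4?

Pick the 4 fixed positions: C(10,4) = 210 ways.
The remaining 6 must be deranged: !6 = 265.
Total: 210 × 265 = 55650.

55650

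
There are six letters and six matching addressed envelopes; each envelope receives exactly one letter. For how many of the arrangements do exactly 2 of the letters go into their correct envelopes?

135

Choose which 2 of the 6 are fixed: C(6,2) = 15.
The other 4 form a derangement: !4 = 9.
Total: 15 × 9 = 135.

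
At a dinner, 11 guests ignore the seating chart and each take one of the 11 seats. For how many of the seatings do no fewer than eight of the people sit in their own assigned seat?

386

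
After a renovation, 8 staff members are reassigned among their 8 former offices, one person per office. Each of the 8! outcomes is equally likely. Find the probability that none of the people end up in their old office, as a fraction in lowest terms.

2119/5760

Favorable outcomes: !8 = 14833.
Total outcomes: 8! = 40320.
Probability = 14833/40320 = 2119/5760.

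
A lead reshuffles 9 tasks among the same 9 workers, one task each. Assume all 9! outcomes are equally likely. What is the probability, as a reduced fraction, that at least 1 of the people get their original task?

28673/45360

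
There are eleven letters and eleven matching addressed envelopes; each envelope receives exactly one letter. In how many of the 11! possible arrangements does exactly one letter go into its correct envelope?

Choose which one of the 11 is fixed: C(11,1) = 11.
The remaining 10 must be deranged: !10 = 1334961.
Total: 11 × 1334961 = 14684571.

14684571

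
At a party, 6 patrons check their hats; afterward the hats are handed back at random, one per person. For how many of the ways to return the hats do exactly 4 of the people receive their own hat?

Pick the 4 fixed positions: C(6,4) = 15 ways.
The other 2 form a derangement: !2 = 1.
Total: 15 × 1 = 15.

15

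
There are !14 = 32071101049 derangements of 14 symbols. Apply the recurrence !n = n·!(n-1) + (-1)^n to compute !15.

!15 = 15·32071101049 - 1 = 481066515734.

481066515734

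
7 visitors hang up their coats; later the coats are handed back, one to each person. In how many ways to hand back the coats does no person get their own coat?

1854

By inclusion-exclusion, !7 = Σ (-1)^k · 7!/k! for k=0..7
= 7! - 7!/1! + 7!/2! - 7!/3! + 7!/4! - 7!/5! + 7!/6! - 7!/7!
= 5040 - 5040 + 2520 - 840 + 210 - 42 + 7 - 1
= 1854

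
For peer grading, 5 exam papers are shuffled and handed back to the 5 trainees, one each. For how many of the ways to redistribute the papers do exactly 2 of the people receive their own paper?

20

Pick the 2 fixed positions: C(5,2) = 10 ways.
The remaining 3 must be deranged: !3 = 2.
Total: 10 × 2 = 20.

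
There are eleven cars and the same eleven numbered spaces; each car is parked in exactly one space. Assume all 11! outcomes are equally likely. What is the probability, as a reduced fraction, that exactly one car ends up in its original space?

16481/44800

Favorable outcomes: C(11,1)·!10 = 11·1334961 = 14684571.
Total outcomes: 11! = 39916800.
Probability = 14684571/39916800 = 16481/44800.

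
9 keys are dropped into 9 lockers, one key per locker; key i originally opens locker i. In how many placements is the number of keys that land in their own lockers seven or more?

37

Sum C(9,i)·!(9-i) for i = 7..9:
  i=7: C(9,7)·!2 = 36·1 = 36
  i=8: C(9,8)·!1 = 9·0 = 0
  i=9: C(9,9)·!0 = 1·1 = 1
Total = 37.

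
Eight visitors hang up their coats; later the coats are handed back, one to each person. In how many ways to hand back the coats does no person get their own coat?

Use !n = (n-1)(!(n-1) + !(n-2)).
!8 = 7·(1854 + 265) = 7·2119 = 14833

14833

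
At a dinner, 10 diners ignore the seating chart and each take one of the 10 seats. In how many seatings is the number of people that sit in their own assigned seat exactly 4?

Choose which 4 of the 10 are fixed: C(10,4) = 210.
The other 6 form a derangement: !6 = 265.
Total: 210 × 265 = 55650.

55650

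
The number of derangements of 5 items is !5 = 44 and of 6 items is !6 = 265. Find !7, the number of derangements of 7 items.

!7 = (7-1)·(!6 + !5) = 6·(265 + 44) = 6·309 = 1854.

1854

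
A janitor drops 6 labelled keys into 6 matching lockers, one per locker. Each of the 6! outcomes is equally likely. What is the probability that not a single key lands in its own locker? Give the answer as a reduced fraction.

53/144

Favorable outcomes: !6 = 265.
Total outcomes: 6! = 720.
Probability = 265/720 = 53/144.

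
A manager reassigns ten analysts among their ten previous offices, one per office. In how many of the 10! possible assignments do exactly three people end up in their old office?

Choose which 3 of the 10 are fixed: C(10,3) = 120.
The other 7 form a derangement: !7 = 1854.
Total: 120 × 1854 = 222480.

222480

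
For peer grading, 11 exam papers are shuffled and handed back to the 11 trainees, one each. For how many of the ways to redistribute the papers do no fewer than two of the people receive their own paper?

Sum C(11,i)·!(11-i) for i = 2..11:
  i=2: C(11,2)·!9 = 55·133496 = 7342280
  i=3: C(11,3)·!8 = 165·14833 = 2447445
  i=4: C(11,4)·!7 = 330·1854 = 611820
  i=5: C(11,5)·!6 = 462·265 = 122430
  i=6: C(11,6)·!5 = 462·44 = 20328
  i=7: C(11,7)·!4 = 330·9 = 2970
  i=8: C(11,8)·!3 = 165·2 = 330
  i=9: C(11,9)·!2 = 55·1 = 55
  i=10: C(11,10)·!1 = 11·0 = 0
  i=11: C(11,11)·!0 = 1·1 = 1
Total = 10547659.

10547659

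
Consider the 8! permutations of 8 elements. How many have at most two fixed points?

37085

# with exactly i fixed is C(8,i)·!(8-i); sum over i=0..2:
  i=0: C(8,0)·!8 = 1·14833 = 14833
  i=1: C(8,1)·!7 = 8·1854 = 14832
  i=2: C(8,2)·!6 = 28·265 = 7420
Total = 37085.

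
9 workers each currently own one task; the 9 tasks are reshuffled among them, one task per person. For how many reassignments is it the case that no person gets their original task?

133496

!9 is the nearest integer to 9!/e.
9! = 362880, and 362880/e ≈ 133496.09, so !9 = 133496.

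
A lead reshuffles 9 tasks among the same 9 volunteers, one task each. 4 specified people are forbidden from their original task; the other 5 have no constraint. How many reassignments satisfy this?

229080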